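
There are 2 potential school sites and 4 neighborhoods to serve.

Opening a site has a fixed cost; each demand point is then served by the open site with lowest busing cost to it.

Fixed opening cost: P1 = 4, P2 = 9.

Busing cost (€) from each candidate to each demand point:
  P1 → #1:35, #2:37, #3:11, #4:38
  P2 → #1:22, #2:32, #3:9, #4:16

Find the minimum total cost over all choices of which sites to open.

88

Open {P2}: assign each demand point to its cheapest open site.
  #1→P2 22, #2→P2 32, #3→P2 9, #4→P2 16
  busing cost 79, fixed 9 → total 88.
Compare {P1, P2}: busing cost 79 + fixed 13 = 92.
Compare {P1}: busing cost 121 + fixed 4 = 125.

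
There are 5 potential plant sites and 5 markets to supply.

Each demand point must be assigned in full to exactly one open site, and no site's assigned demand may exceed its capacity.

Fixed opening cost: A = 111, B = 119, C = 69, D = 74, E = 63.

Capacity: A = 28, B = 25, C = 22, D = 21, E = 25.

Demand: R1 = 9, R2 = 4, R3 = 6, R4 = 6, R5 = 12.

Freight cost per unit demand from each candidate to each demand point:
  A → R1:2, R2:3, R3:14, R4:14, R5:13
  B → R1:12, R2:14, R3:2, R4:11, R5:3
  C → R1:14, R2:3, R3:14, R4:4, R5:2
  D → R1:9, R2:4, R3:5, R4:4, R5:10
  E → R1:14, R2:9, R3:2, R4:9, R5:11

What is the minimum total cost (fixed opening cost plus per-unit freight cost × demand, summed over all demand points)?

314

Open {C, D}; cheapest assignment that respects the capacities:
  C (cap 22, load 22): R2, R4, R5 — cost 4×3 + 6×4 + 12×2 = 60
  D (cap 21, load 15): R1, R3 — cost 9×9 + 6×5 = 111
  Shipping 171, fixed 143 → total 314.
  Any other capacity-feasible assignment to {C, D} ships for at least 171.
Compare {C, E}: its best feasible assignment gives total 330.
Compare {A, C, E}: its best feasible assignment gives total 333.
Every other set of open sites that can feasibly serve all demand totals ≥ 330 even under its best assignment. Minimum: 314.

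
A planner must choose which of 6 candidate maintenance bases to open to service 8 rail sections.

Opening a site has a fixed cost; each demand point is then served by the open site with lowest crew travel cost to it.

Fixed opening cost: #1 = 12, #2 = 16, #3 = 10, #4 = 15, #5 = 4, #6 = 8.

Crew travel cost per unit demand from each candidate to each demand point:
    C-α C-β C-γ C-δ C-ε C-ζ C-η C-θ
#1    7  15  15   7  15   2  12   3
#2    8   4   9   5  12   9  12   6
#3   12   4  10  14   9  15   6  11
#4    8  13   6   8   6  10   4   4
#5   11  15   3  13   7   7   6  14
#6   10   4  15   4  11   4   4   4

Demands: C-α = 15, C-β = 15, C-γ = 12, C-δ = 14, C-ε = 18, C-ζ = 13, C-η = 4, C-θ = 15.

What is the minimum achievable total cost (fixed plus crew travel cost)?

491

Open {#1, #4, #5, #6}: assign each demand point to its cheapest open site.
  C-α→#1 15×7=105, C-β→#6 15×4=60, C-γ→#5 12×3=36, C-δ→#6 14×4=56, C-ε→#4 18×6=108, C-ζ→#1 13×2=26, C-η→#4 4×4=16, C-θ→#1 15×3=45
  crew travel cost 452, fixed 39 → total 491.
Compare {#1, #5, #6}: crew travel cost 470 + fixed 24 = 494.
Compare {#1, #3, #4, #5, #6}: crew travel cost 452 + fixed 49 = 501.
Compare {#1, #3, #5, #6}: crew travel cost 470 + fixed 34 = 504.
All other subsets cost ≥ 494. Minimum total cost: 491.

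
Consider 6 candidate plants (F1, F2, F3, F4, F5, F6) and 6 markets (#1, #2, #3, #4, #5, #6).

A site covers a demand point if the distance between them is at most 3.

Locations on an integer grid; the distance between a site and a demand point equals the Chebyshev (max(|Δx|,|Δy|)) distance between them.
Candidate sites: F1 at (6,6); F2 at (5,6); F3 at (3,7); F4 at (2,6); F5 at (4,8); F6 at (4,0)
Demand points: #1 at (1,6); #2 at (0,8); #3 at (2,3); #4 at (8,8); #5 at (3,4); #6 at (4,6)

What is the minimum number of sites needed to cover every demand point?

2

Coverage sets (demand points within 3 of each site):
  F1: {#4, #5, #6}
  F2: {#3, #4, #5, #6}
  F3: {#1, #2, #5, #6}
  F4: {#1, #2, #3, #5, #6}
  F5: {#1, #6}
  F6: {#3}
No single site covers all 6 demand points.
But {F1, F4} covers everything, so the minimum is 2.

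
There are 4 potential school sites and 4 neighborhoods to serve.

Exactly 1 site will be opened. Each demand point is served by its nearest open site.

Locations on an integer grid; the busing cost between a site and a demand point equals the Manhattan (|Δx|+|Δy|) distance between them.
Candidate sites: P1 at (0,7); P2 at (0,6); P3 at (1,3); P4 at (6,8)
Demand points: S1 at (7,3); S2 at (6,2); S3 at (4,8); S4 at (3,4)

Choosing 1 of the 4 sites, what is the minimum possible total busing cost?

21

Open {P4}.
  S1→P4 6, S2→P4 6, S3→P4 2, S4→P4 7  ⇒ total 21.
Compare {P3}: total 23.
Compare {P2}: total 31.
No size-1 selection does better; minimum is 21.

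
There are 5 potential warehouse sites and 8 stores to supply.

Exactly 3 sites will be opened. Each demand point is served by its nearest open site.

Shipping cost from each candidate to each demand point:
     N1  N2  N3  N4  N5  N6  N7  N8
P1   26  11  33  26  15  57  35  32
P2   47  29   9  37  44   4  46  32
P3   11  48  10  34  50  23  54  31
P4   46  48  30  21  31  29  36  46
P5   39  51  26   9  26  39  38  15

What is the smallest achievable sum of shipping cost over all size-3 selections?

Open {P1, P2, P5}.
  N1→P1 26, N2→P1 11, N3→P2 9, N4→P5 9, N5→P1 15, N6→P2 4, N7→P1 35, N8→P5 15  ⇒ total 124.
Compare {P1, P3, P5}: total 129.
Compare {P2, P3, P5}: total 141.
No size-3 selection does better; minimum is 124.

124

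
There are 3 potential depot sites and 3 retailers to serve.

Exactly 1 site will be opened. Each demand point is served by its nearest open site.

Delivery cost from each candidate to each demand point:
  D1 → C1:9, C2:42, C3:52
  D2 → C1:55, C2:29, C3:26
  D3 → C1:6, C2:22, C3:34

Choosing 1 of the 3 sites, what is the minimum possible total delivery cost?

62

Open {D3}.
  C1→D3 6, C2→D3 22, C3→D3 34  ⇒ total 62.
Compare {D1}: total 103.
Compare {D2}: total 110.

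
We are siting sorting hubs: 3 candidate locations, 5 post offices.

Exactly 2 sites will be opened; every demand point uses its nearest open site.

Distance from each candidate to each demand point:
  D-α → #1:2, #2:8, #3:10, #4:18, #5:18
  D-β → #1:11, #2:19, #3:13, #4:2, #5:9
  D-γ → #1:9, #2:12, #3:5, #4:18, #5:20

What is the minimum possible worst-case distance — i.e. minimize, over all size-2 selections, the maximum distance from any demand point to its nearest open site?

10

Open {D-α, D-β}.
  Farthest demand point is #3 at distance 10 (to D-α); all others are ≤ 10.
With {D-β, D-γ} the worst case is 12.
With {D-α, D-γ} the worst case is 18.
No size-2 selection achieves below 10.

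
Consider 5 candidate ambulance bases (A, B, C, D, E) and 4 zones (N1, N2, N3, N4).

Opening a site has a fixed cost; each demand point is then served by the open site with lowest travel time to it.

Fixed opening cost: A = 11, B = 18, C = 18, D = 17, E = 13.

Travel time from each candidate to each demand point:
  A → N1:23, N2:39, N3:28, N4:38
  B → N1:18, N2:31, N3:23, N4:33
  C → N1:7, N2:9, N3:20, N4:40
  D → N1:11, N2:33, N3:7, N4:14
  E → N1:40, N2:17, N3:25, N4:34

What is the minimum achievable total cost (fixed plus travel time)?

72

Open {C, D}: assign each demand point to its cheapest open site.
  N1→C 7, N2→C 9, N3→D 7, N4→D 14
  travel time 37, fixed 35 → total 72.
Compare {D, E}: travel time 49 + fixed 30 = 79.
Compare {D}: travel time 65 + fixed 17 = 82.
Compare {A, C, D}: travel time 37 + fixed 46 = 83.
All other subsets cost ≥ 79. Minimum total cost: 72.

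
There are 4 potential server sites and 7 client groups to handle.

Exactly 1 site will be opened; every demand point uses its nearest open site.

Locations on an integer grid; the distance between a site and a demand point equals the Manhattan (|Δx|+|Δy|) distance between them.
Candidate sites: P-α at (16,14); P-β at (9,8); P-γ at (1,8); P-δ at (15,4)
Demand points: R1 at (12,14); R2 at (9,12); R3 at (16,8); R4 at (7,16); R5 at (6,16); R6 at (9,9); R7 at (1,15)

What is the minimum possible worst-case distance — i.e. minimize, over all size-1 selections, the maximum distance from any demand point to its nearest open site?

15

Open {P-β}.
  Farthest demand point is R7 at distance 15 (to P-β); all others are ≤ 15.
With {P-α} the worst case is 16.
With {P-γ} the worst case is 17.
No size-1 selection achieves below 15.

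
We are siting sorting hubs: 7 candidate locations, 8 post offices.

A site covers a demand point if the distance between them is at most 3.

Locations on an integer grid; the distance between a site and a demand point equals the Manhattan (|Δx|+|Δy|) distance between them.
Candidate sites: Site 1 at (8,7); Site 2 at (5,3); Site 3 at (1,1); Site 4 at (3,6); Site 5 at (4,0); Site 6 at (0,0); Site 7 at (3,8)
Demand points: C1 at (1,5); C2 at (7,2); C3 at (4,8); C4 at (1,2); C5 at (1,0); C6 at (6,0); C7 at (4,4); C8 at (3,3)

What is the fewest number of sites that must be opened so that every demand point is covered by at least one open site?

4

Coverage sets (demand points within 3 of each site):
  Site 1: {}
  Site 2: {C2, C7, C8}
  Site 3: {C4, C5}
  Site 4: {C1, C3, C7, C8}
  Site 5: {C5, C6}
  Site 6: {C4, C5}
  Site 7: {C3}
No 3 sites suffice: every size-3 union leaves at least one demand point uncovered.
But {Site 2, Site 3, Site 4, Site 5} covers everything, so the minimum is 4.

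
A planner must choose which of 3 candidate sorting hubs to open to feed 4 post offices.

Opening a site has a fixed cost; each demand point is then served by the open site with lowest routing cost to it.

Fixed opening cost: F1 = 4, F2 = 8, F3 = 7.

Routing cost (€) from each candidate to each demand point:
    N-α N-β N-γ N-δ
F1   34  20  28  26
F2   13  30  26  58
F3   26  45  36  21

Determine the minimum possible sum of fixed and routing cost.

97

Open {F1, F2}: assign each demand point to its cheapest open site.
  N-α→F2 13, N-β→F1 20, N-γ→F2 26, N-δ→F1 26
  routing cost 85, fixed 12 → total 97.
Compare {F1, F2, F3}: routing cost 80 + fixed 19 = 99.
Compare {F2, F3}: routing cost 90 + fixed 15 = 105.
Compare {F1, F3}: routing cost 95 + fixed 11 = 106.
All other subsets cost ≥ 99. Minimum total cost: 97.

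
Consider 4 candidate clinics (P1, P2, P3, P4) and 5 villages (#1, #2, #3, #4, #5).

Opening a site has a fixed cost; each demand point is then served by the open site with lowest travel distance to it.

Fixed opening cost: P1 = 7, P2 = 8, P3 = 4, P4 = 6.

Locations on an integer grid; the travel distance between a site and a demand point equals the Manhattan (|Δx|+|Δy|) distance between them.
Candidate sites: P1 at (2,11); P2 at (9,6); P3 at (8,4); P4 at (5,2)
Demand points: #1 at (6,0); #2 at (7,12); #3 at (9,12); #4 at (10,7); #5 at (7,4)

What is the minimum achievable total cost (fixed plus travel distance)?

34

Open {P3}: assign each demand point to its cheapest open site.
  #1→P3 6, #2→P3 9, #3→P3 9, #4→P3 5, #5→P3 1
  travel distance 30, fixed 4 → total 34.
Compare {P2, P3}: travel distance 23 + fixed 12 = 35.
Compare {P2}: travel distance 29 + fixed 8 = 37.
Compare {P1, P3}: travel distance 26 + fixed 11 = 37.
All other subsets cost ≥ 35. Minimum total cost: 34.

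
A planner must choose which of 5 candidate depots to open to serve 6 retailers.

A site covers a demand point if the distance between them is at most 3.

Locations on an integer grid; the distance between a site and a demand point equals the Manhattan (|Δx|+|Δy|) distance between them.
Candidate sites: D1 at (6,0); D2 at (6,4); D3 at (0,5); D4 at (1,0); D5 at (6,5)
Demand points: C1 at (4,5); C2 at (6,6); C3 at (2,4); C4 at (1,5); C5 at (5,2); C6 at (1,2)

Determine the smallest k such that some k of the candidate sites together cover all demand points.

3

Coverage sets (demand points within 3 of each site):
  D1: {C5}
  D2: {C1, C2, C5}
  D3: {C3, C4}
  D4: {C6}
  D5: {C1, C2}
No 2 sites suffice: every size-2 union leaves at least one demand point uncovered.
But {D2, D3, D4} covers everything, so the minimum is 3.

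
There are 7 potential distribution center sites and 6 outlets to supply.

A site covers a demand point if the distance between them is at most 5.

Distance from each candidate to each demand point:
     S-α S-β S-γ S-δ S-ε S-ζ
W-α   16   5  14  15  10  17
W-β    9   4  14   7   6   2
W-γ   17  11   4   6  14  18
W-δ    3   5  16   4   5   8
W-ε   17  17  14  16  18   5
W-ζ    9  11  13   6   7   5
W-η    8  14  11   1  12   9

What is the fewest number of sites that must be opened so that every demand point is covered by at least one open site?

3

Coverage sets (demand points within 5 of each site):
  W-α: {S-β}
  W-β: {S-β, S-ζ}
  W-γ: {S-γ}
  W-δ: {S-α, S-β, S-δ, S-ε}
  W-ε: {S-ζ}
  W-ζ: {S-ζ}
  W-η: {S-δ}
No 2 sites suffice: every size-2 union leaves at least one demand point uncovered.
But {W-β, W-γ, W-δ} covers everything, so the minimum is 3.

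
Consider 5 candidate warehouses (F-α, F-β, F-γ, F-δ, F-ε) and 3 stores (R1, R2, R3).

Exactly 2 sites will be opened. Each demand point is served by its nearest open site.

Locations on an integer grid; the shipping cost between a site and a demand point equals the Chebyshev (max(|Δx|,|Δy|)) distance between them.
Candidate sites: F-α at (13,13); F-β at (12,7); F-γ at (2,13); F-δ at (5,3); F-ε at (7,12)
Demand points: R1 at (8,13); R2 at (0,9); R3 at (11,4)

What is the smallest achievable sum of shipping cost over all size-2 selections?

Open {F-β, F-ε}.
  R1→F-ε 1, R2→F-ε 7, R3→F-β 3  ⇒ total 11.
Compare {F-β, F-γ}: total 13.
Compare {F-γ, F-ε}: total 13.
No size-2 selection does better; minimum is 11.

11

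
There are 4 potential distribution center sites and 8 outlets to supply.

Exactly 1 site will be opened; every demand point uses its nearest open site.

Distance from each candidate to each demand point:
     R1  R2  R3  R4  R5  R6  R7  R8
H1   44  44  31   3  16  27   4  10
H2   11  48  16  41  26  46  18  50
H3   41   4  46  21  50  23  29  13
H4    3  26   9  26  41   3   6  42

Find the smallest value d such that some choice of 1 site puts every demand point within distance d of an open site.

42

Open {H4}.
  Farthest demand point is R8 at distance 42 (to H4); all others are ≤ 42.
With {H1} the worst case is 44.
With {H2} the worst case is 50.
No size-1 selection achieves below 42.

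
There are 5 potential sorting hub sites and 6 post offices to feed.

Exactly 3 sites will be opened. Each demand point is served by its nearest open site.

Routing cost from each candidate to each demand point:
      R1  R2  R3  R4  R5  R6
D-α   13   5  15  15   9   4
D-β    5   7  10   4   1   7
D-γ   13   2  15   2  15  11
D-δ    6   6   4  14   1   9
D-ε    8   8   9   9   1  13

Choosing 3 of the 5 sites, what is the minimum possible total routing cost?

19

Open {D-α, D-γ, D-δ}.
  R1→D-δ 6, R2→D-γ 2, R3→D-δ 4, R4→D-γ 2, R5→D-δ 1, R6→D-α 4  ⇒ total 19.
Compare {D-β, D-γ, D-δ}: total 21.
Compare {D-α, D-β, D-δ}: total 23.
No size-3 selection does better; minimum is 19.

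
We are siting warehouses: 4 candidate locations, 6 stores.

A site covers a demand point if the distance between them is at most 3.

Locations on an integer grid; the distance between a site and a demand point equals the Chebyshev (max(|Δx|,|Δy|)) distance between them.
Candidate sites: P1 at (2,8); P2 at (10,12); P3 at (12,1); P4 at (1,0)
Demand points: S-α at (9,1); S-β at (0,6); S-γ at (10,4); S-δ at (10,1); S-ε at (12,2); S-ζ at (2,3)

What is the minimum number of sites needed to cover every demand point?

Coverage sets (demand points within 3 of each site):
  P1: {S-β}
  P2: {}
  P3: {S-α, S-γ, S-δ, S-ε}
  P4: {S-ζ}
No 2 sites suffice: every size-2 union leaves at least one demand point uncovered.
But {P1, P3, P4} covers everything, so the minimum is 3.

3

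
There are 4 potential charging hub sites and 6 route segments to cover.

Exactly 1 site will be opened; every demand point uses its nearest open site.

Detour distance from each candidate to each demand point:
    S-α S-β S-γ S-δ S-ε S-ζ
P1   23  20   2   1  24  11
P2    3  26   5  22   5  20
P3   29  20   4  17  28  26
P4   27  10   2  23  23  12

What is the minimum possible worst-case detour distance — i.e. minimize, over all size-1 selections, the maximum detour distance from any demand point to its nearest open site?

Open {P1}.
  Farthest demand point is S-ε at detour distance 24 (to P1); all others are ≤ 24.
With {P2} the worst case is 26.
With {P4} the worst case is 27.
No size-1 selection achieves below 24.

24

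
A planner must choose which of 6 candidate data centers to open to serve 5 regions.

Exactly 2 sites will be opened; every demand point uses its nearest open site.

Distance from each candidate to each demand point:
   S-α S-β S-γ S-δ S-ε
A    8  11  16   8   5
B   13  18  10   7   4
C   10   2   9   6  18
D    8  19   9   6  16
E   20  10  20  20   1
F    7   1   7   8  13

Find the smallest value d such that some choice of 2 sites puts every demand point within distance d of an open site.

7

Open {B, F}.
  Farthest demand point is S-α at distance 7 (to F); all others are ≤ 7.
With {A, F} the worst case is 8.
With {E, F} the worst case is 8.
No size-2 selection achieves below 7.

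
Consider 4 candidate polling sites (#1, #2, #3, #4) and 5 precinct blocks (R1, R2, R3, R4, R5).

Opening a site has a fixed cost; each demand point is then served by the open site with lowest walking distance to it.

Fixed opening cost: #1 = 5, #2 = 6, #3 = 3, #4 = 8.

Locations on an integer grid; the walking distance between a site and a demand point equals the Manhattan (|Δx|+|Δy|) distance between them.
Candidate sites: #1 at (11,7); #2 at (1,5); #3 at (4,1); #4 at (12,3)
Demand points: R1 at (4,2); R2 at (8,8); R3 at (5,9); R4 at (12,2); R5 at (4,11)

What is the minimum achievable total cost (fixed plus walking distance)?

Open {#1, #3}: assign each demand point to its cheapest open site.
  R1→#3 1, R2→#1 4, R3→#1 8, R4→#1 6, R5→#3 10
  walking distance 29, fixed 8 → total 37.
Compare {#1, #3, #4}: walking distance 24 + fixed 16 = 40.
Compare {#3, #4}: walking distance 30 + fixed 11 = 41.
Compare {#1, #2, #3}: walking distance 28 + fixed 14 = 42.
All other subsets cost ≥ 40. Minimum total cost: 37.

37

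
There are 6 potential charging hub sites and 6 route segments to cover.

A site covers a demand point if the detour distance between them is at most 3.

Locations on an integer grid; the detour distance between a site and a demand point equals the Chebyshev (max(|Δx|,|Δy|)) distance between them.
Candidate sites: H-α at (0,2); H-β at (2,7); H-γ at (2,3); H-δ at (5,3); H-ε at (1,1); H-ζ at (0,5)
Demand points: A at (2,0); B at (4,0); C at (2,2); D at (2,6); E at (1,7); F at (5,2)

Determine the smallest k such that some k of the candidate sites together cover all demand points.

Coverage sets (demand points within 3 of each site):
  H-α: {A, C}
  H-β: {D, E}
  H-γ: {A, B, C, D, F}
  H-δ: {A, B, C, D, F}
  H-ε: {A, B, C}
  H-ζ: {C, D, E}
No single site covers all 6 demand points.
But {H-β, H-γ} covers everything, so the minimum is 2.

2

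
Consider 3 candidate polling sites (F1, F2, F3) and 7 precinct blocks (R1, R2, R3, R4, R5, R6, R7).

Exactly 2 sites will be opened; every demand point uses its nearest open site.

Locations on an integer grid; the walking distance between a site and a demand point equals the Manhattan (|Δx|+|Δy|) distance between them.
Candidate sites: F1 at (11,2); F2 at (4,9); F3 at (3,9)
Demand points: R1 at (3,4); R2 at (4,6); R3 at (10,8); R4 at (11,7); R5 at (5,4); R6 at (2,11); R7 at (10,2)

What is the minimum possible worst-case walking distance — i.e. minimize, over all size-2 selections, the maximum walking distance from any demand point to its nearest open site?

Open {F1, F2}.
  Farthest demand point is R3 at walking distance 7 (to F1); all others are ≤ 7.
With {F1, F3} the worst case is 7.
With {F2, F3} the worst case is 13.
No size-2 selection achieves below 7.

7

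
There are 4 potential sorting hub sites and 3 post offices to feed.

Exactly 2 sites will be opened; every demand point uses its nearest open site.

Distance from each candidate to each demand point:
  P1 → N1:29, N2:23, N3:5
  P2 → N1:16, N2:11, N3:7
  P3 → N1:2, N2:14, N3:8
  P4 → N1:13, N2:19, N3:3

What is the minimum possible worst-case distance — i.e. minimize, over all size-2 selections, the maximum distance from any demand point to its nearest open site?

11

Open {P2, P3}.
  Farthest demand point is N2 at distance 11 (to P2); all others are ≤ 11.
With {P2, P4} the worst case is 13.
With {P1, P3} the worst case is 14.
No size-2 selection achieves below 11.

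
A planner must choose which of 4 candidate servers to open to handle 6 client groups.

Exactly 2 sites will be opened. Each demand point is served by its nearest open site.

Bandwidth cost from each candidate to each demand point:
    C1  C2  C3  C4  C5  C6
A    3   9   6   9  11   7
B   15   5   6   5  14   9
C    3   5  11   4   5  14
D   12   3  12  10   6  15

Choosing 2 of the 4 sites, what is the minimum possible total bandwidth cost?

Open {A, C}.
  C1→A 3, C2→C 5, C3→A 6, C4→C 4, C5→C 5, C6→A 7  ⇒ total 30.
Compare {B, C}: total 32.
Compare {A, D}: total 34.
No size-2 selection does better; minimum is 30.

30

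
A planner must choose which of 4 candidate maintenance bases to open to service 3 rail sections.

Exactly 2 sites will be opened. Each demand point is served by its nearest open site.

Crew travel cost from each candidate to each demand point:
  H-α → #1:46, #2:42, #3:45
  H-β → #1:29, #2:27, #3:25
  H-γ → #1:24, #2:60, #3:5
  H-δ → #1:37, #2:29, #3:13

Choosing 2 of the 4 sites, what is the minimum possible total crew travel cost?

Open {H-β, H-γ}.
  #1→H-γ 24, #2→H-β 27, #3→H-γ 5  ⇒ total 56.
Compare {H-γ, H-δ}: total 58.
Compare {H-β, H-δ}: total 69.
No size-2 selection does better; minimum is 56.

56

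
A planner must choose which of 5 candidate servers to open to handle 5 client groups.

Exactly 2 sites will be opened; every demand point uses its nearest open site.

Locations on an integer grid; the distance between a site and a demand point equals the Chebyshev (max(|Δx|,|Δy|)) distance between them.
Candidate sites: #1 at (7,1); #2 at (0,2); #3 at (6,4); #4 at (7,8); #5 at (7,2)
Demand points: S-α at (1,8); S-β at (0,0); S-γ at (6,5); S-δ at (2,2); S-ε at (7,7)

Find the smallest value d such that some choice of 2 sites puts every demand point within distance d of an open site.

Open {#2, #3}.
  Farthest demand point is S-α at distance 5 (to #3); all others are ≤ 5.
With {#1, #2} the worst case is 6.
With {#1, #3} the worst case is 6.
No size-2 selection achieves below 5.

5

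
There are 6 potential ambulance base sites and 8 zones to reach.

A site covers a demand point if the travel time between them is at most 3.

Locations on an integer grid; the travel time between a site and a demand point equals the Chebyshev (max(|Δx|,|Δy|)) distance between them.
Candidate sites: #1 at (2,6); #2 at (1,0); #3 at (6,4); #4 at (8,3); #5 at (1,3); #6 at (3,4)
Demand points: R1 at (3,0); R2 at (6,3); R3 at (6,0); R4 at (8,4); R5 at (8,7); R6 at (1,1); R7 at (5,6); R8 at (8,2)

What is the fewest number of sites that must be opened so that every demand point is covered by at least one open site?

Coverage sets (demand points within 3 of each site):
  #1: {R7}
  #2: {R1, R6}
  #3: {R2, R4, R5, R7, R8}
  #4: {R2, R3, R4, R7, R8}
  #5: {R1, R6}
  #6: {R2, R6, R7}
No 2 sites suffice: every size-2 union leaves at least one demand point uncovered.
But {#2, #3, #4} covers everything, so the minimum is 3.

3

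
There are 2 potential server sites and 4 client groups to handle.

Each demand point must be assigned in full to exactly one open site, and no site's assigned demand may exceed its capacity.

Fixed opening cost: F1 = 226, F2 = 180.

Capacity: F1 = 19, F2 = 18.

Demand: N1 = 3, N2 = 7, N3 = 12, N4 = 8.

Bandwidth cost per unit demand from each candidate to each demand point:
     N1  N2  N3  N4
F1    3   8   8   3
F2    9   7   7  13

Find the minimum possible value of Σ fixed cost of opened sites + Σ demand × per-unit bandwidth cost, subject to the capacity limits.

579

Open {F1, F2}; cheapest assignment that respects the capacities:
  F1 (cap 19, load 18): N1, N2, N4 — cost 3×3 + 7×8 + 8×3 = 89
  F2 (cap 18, load 12): N3 — cost 12×7 = 84
  Shipping 173, fixed 406 → total 579.
  Any other capacity-feasible assignment to {F1, F2} ships for at least 173.
Total demand is 30 and no other set of sites has combined capacity ≥ 30, so {F1, F2} is the only feasible choice of open sites. Minimum: 579.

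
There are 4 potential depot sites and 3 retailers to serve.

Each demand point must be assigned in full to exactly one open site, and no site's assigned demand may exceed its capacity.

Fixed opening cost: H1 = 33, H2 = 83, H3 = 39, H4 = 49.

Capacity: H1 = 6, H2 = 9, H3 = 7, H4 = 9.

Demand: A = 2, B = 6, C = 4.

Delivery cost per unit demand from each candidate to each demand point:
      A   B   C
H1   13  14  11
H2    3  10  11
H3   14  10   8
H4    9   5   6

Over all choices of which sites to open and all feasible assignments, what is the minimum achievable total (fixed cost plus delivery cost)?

168

Open {H3, H4}; cheapest assignment that respects the capacities:
  H3 (cap 7, load 4): C — cost 4×8 = 32
  H4 (cap 9, load 8): A, B — cost 2×9 + 6×5 = 48
  Shipping 80, fixed 88 → total 168.
  Any other capacity-feasible assignment to {H3, H4} ships for at least 80.
Compare {H1, H4}: its best feasible assignment gives total 174.
Compare {H1, H3, H4}: its best feasible assignment gives total 201.
Every other set of open sites that can feasibly serve all demand totals ≥ 174 even under its best assignment. Minimum: 168.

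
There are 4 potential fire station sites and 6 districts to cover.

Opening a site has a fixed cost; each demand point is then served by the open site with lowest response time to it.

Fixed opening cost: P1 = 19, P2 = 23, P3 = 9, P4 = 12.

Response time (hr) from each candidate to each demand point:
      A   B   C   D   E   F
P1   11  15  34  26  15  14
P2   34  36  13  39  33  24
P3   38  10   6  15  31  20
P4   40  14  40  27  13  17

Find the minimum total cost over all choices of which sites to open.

Open {P1, P3}: assign each demand point to its cheapest open site.
  A→P1 11, B→P3 10, C→P3 6, D→P3 15, E→P1 15, F→P1 14
  response time 71, fixed 28 → total 99.
Compare {P1, P3, P4}: response time 69 + fixed 40 = 109.
Compare {P3, P4}: response time 99 + fixed 21 = 120.
Compare {P1, P2, P3}: response time 71 + fixed 51 = 122.
All other subsets cost ≥ 109. Minimum total cost: 99.

99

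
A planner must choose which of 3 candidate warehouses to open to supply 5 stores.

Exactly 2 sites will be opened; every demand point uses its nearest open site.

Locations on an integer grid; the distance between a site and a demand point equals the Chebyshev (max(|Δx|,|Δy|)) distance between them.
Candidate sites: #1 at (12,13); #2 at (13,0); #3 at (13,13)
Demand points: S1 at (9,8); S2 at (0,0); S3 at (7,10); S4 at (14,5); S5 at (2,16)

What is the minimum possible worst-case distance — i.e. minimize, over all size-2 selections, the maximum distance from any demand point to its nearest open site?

13

Open {#1, #2}.
  Farthest demand point is S2 at distance 13 (to #1); all others are ≤ 13.
With {#1, #3} the worst case is 13.
With {#2, #3} the worst case is 13.
No size-2 selection achieves below 13.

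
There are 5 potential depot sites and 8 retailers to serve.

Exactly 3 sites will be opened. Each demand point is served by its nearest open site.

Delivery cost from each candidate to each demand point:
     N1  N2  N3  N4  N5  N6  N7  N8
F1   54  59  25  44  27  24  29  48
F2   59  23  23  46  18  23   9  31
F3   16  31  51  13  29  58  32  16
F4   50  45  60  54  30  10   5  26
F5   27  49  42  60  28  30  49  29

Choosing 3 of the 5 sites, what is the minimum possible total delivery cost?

124

Open {F2, F3, F4}.
  N1→F3 16, N2→F2 23, N3→F2 23, N4→F3 13, N5→F2 18, N6→F4 10, N7→F4 5, N8→F3 16  ⇒ total 124.
Compare {F1, F2, F3}: total 141.
Compare {F2, F3, F5}: total 141.
No size-3 selection does better; minimum is 124.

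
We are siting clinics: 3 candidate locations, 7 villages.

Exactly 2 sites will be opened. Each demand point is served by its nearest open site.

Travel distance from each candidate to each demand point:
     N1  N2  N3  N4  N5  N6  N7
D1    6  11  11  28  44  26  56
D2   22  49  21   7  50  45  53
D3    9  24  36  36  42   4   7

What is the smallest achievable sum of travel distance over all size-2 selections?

109

Open {D1, D3}.
  N1→D1 6, N2→D1 11, N3→D1 11, N4→D1 28, N5→D3 42, N6→D3 4, N7→D3 7  ⇒ total 109.
Compare {D2, D3}: total 114.
Compare {D1, D2}: total 158.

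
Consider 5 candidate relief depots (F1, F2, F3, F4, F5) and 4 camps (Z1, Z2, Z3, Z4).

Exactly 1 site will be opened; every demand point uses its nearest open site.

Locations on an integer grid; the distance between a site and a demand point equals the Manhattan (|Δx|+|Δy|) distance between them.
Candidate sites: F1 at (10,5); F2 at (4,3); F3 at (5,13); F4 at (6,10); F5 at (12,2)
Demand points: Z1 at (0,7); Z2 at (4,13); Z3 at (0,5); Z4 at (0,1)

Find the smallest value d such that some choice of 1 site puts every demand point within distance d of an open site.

10

Open {F2}.
  Farthest demand point is Z2 at distance 10 (to F2); all others are ≤ 10.
With {F1} the worst case is 14.
With {F4} the worst case is 15.
No size-1 selection achieves below 10.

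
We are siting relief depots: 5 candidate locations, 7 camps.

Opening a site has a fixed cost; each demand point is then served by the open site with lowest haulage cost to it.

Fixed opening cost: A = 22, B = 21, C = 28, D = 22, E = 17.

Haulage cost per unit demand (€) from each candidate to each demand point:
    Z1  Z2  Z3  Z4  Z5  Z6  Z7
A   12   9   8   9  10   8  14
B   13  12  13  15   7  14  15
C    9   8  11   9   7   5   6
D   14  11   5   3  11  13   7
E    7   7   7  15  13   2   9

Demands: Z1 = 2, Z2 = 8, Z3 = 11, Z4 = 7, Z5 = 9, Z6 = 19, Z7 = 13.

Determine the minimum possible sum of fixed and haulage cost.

392

Open {C, D, E}: assign each demand point to its cheapest open site.
  Z1→E 2×7=14, Z2→E 8×7=56, Z3→D 11×5=55, Z4→D 7×3=21, Z5→C 9×7=63, Z6→E 19×2=38, Z7→C 13×6=78
  haulage cost 325, fixed 67 → total 392.
Compare {B, D, E}: haulage cost 338 + fixed 60 = 398.
Compare {D, E}: haulage cost 374 + fixed 39 = 413.
Compare {B, C, D, E}: haulage cost 325 + fixed 88 = 413.
All other subsets cost ≥ 398. Minimum total cost: 392.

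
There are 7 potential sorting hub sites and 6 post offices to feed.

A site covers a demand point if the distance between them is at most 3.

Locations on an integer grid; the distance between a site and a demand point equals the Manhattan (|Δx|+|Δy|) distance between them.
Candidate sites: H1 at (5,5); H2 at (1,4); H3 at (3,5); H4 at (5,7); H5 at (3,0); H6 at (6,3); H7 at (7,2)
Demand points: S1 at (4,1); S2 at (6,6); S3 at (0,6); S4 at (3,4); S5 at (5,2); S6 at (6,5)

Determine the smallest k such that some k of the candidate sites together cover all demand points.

Coverage sets (demand points within 3 of each site):
  H1: {S2, S4, S5, S6}
  H2: {S3, S4}
  H3: {S4, S6}
  H4: {S2, S6}
  H5: {S1}
  H6: {S2, S5, S6}
  H7: {S5}
No 2 sites suffice: every size-2 union leaves at least one demand point uncovered.
But {H1, H2, H5} covers everything, so the minimum is 3.

3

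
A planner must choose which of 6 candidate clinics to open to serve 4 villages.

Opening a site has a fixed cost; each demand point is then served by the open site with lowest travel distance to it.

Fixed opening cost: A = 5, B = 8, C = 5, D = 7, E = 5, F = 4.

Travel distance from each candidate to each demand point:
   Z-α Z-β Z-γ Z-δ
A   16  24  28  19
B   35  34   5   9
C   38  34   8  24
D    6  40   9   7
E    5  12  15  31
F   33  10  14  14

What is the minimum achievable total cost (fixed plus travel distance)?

Open {D, F}: assign each demand point to its cheapest open site.
  Z-α→D 6, Z-β→F 10, Z-γ→D 9, Z-δ→D 7
  travel distance 32, fixed 11 → total 43.
Compare {B, E}: travel distance 31 + fixed 13 = 44.
Compare {D, E}: travel distance 33 + fixed 12 = 45.
Compare {B, E, F}: travel distance 29 + fixed 17 = 46.
All other subsets cost ≥ 44. Minimum total cost: 43.

43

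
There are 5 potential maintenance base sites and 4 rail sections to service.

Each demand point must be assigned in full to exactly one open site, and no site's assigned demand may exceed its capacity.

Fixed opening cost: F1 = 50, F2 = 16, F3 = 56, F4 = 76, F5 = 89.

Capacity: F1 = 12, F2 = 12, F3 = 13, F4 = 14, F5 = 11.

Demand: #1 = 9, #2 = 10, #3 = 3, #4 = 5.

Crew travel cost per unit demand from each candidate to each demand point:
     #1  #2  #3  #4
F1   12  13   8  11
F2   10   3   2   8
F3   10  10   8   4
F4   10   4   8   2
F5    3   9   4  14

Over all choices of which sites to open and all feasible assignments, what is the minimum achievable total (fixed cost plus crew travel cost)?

Open {F2, F3, F5}; cheapest assignment that respects the capacities:
  F2 (cap 12, load 10): #2 — cost 10×3 = 30
  F3 (cap 13, load 8): #3, #4 — cost 3×8 + 5×4 = 44
  F5 (cap 11, load 9): #1 — cost 9×3 = 27
  Shipping 101, fixed 161 → total 262.
  Any other capacity-feasible assignment to {F2, F3, F5} ships for at least 101.
Compare {F2, F4, F5}: its best feasible assignment gives total 272.
Compare {F1, F2, F5}: its best feasible assignment gives total 291.
Every other set of open sites that can feasibly serve all demand totals ≥ 272 even under its best assignment. Minimum: 262.

262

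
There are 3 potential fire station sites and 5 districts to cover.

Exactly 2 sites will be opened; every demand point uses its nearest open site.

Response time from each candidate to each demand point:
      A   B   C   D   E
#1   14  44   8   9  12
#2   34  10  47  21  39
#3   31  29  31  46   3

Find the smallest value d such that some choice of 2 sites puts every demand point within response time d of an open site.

14

Open {#1, #2}.
  Farthest demand point is A at response time 14 (to #1); all others are ≤ 14.
With {#1, #3} the worst case is 29.
With {#2, #3} the worst case is 31.
No size-2 selection achieves below 14.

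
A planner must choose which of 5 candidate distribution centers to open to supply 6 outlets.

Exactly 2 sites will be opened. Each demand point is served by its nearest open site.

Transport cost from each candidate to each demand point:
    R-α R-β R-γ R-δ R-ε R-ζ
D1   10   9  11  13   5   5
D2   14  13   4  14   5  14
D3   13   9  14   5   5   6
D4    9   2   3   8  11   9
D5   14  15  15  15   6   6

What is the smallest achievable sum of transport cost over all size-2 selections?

Open {D3, D4}.
  R-α→D4 9, R-β→D4 2, R-γ→D4 3, R-δ→D3 5, R-ε→D3 5, R-ζ→D3 6  ⇒ total 30.
Compare {D1, D4}: total 32.
Compare {D4, D5}: total 34.
No size-2 selection does better; minimum is 30.

30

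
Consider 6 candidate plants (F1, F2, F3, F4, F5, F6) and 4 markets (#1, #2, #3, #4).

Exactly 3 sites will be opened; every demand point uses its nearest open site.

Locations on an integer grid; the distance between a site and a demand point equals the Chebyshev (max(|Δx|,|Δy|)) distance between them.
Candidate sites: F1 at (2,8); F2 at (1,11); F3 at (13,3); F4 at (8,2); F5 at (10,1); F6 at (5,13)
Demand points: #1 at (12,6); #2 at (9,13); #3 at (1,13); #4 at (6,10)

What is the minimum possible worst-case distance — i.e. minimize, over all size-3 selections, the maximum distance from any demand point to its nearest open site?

4

Open {F1, F3, F6}.
  Farthest demand point is #2 at distance 4 (to F6); all others are ≤ 4.
With {F1, F4, F6} the worst case is 4.
With {F2, F3, F6} the worst case is 4.
No size-3 selection achieves below 4.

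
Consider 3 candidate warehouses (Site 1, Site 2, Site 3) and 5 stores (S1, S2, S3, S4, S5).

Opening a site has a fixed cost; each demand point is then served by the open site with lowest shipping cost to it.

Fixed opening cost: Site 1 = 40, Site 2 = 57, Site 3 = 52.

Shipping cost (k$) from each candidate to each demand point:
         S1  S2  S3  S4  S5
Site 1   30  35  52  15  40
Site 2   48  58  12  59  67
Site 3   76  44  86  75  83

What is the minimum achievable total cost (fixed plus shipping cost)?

Open {Site 1}: assign each demand point to its cheapest open site.
  S1→Site 1 30, S2→Site 1 35, S3→Site 1 52, S4→Site 1 15, S5→Site 1 40
  shipping cost 172, fixed 40 → total 212.
Compare {Site 1, Site 2}: shipping cost 132 + fixed 97 = 229.
Compare {Site 1, Site 3}: shipping cost 172 + fixed 92 = 264.
Compare {Site 1, Site 2, Site 3}: shipping cost 132 + fixed 149 = 281.
All other subsets cost ≥ 229. Minimum total cost: 212.

212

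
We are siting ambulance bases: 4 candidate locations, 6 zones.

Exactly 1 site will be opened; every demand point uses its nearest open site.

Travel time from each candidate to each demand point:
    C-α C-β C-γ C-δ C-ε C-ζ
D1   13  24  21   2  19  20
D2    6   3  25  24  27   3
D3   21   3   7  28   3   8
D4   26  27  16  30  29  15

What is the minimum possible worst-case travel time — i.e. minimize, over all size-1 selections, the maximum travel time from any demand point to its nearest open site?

24

Open {D1}.
  Farthest demand point is C-β at travel time 24 (to D1); all others are ≤ 24.
With {D2} the worst case is 27.
With {D3} the worst case is 28.
No size-1 selection achieves below 24.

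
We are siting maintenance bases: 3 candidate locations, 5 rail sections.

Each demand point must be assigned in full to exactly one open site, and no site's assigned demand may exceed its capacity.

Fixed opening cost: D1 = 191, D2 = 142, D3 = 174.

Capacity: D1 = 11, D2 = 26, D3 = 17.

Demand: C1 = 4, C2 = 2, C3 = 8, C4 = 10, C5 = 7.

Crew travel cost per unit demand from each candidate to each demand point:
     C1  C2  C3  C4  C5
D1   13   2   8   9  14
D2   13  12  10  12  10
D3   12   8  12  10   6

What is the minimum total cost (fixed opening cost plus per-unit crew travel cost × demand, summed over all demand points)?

Open {D2, D3}; cheapest assignment that respects the capacities:
  D2 (cap 26, load 14): C1, C2, C3 — cost 4×13 + 2×12 + 8×10 = 156
  D3 (cap 17, load 17): C4, C5 — cost 10×10 + 7×6 = 142
  Shipping 298, fixed 316 → total 614.
  Any other capacity-feasible assignment to {D2, D3} ships for at least 298.
Compare {D1, D2}: its best feasible assignment gives total 643.
Compare {D1, D2, D3}: its best feasible assignment gives total 769.
Every other set of open sites that can feasibly serve all demand totals ≥ 643 even under its best assignment. Minimum: 614.

614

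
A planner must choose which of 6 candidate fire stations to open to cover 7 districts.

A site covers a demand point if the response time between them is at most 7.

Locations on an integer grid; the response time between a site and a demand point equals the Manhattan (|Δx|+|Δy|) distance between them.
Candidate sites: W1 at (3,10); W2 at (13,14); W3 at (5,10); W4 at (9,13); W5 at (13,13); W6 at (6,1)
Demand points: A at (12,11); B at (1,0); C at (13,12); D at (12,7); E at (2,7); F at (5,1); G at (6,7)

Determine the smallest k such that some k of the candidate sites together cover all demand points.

Coverage sets (demand points within 7 of each site):
  W1: {E, G}
  W2: {A, C}
  W3: {E, G}
  W4: {A, C}
  W5: {A, C, D}
  W6: {B, F, G}
No 2 sites suffice: every size-2 union leaves at least one demand point uncovered.
But {W1, W5, W6} covers everything, so the minimum is 3.

3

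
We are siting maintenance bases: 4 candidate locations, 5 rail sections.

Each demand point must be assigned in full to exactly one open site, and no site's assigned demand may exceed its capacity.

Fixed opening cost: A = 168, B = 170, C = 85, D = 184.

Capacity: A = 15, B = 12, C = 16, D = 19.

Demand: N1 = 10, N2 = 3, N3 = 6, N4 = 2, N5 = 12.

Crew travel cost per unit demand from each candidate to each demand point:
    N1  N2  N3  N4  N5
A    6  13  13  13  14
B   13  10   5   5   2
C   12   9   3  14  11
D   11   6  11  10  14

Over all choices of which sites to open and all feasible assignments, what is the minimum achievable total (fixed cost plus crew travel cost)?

Open {A, B, C}; cheapest assignment that respects the capacities:
  A (cap 15, load 12): N1, N4 — cost 10×6 + 2×13 = 86
  B (cap 12, load 12): N5 — cost 12×2 = 24
  C (cap 16, load 9): N2, N3 — cost 3×9 + 6×3 = 45
  Shipping 155, fixed 423 → total 578.
  Any other capacity-feasible assignment to {A, B, C} ships for at least 155.
Compare {C, D}: its best feasible assignment gives total 613.
Compare {B, C, D}: its best feasible assignment gives total 629.
Every other set of open sites that can feasibly serve all demand totals ≥ 613 even under its best assignment. Minimum: 578.

578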